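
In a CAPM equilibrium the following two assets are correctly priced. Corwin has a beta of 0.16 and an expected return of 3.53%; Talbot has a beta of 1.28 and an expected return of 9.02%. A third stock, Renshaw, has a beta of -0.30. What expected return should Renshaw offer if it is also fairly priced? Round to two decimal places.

MRP (SML slope) = (9.02% − 3.53%) / (1.28 − 0.16) = 5.49% / 1.12 = 4.9018%
R_f (intercept) = 3.53% − 0.16 × 4.9018% = 2.7457%
E(R_Renshaw) = R_f + β × MRP = 2.7457% + -0.30 × 4.9018% = 1.28%

1.28%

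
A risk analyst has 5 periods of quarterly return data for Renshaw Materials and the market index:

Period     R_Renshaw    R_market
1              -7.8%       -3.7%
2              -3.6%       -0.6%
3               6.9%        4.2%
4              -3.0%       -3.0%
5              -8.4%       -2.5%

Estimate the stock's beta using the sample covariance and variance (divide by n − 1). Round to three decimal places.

1.775

Mean R_i = (-7.8 − 3.6 + 6.9 − 3.0 − 8.4) / 5 = -3.1800%
Mean R_m = (-3.7 − 0.6 + 4.2 − 3.0 − 2.5) / 5 = -1.1200%
Σ(R_i − R̄_i)(R_m − R̄_m) = 72.1920  ⇒  Cov = 72.1920 / 4 = 18.0480
Σ(R_m − R̄_m)² = 40.6680  ⇒  Var(R_m) = 40.6680 / 4 = 10.1670
β = Cov / Var(R_m) = 18.0480 / 10.1670 = 1.7752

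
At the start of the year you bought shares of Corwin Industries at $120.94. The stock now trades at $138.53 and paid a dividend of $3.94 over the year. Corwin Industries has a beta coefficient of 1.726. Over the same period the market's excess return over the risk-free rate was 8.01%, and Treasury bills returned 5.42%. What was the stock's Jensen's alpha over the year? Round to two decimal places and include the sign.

-1.44%

Realised HPR = (P1 + D1 − P0) / P0 = (138.53 + 3.94 − 120.94) / 120.94 = 21.53 / 120.94 = 17.8022%
CAPM required = R_f + β·MRP = 5.42% + 1.726 × 8.01% = 19.24526%
α = realised − required = 17.8022% − 19.24526% = -1.44%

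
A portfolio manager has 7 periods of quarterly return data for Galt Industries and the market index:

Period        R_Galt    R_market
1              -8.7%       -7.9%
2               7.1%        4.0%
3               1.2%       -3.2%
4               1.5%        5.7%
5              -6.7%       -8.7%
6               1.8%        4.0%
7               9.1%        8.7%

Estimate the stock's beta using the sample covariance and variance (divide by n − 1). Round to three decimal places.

0.850

Mean R_i = (-8.7 + 7.1 + 1.2 + 1.5 − 6.7 + 1.8 + 9.1) / 7 = 0.7571%
Mean R_m = (-7.9 + 4.0 − 3.2 + 5.7 − 8.7 + 4.0 + 8.7) / 7 = 0.3714%
Σ(R_i − R̄_i)(R_m − R̄_m) = 244.5314  ⇒  Cov = 244.5314 / 6 = 40.7552
Σ(R_m − R̄_m)² = 287.5543  ⇒  Var(R_m) = 287.5543 / 6 = 47.9257
β = Cov / Var(R_m) = 40.7552 / 47.9257 = 0.8504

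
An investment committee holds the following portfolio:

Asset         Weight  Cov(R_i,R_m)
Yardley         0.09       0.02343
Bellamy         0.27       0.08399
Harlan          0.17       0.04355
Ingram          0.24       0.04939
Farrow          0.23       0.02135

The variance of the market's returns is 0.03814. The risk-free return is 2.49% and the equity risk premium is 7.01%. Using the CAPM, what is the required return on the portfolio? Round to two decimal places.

β_Yardley = 0.02343 / 0.03814 = 0.6143
β_Bellamy = 0.08399 / 0.03814 = 2.2021
β_Harlan = 0.04355 / 0.03814 = 1.1418
β_Ingram = 0.04939 / 0.03814 = 1.2950
β_Farrow = 0.02135 / 0.03814 = 0.5598
β_P = Σ w_i β_i = 0.09×0.6143 + 0.27×2.2021 + 0.17×1.1418 + 0.24×1.2950 + 0.23×0.5598 = 1.2835
E(R_P) = R_f + β_P × MRP = 2.49% + 1.2835 × 7.01% = 11.49%

11.49%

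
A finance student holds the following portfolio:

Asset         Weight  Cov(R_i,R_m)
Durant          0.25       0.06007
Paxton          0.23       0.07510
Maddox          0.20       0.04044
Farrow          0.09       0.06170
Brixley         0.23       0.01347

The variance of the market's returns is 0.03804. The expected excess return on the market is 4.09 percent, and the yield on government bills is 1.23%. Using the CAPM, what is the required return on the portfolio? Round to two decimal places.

6.50%

β_Durant = 0.06007 / 0.03804 = 1.5791
β_Paxton = 0.07510 / 0.03804 = 1.9742
β_Maddox = 0.04044 / 0.03804 = 1.0631
β_Farrow = 0.06170 / 0.03804 = 1.6220
β_Brixley = 0.01347 / 0.03804 = 0.3541
β_P = Σ w_i β_i = 0.25×1.5791 + 0.23×1.9742 + 0.20×1.0631 + 0.09×1.6220 + 0.23×0.3541 = 1.2889
E(R_P) = R_f + β_P × MRP = 1.23% + 1.2889 × 4.09% = 6.50%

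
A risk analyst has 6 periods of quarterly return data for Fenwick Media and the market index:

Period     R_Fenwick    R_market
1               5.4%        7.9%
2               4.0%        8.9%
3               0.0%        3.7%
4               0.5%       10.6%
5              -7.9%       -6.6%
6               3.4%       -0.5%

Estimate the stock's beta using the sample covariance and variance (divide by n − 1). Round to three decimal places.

Mean R_i = (5.4 + 4.0 + 0.0 + 0.5 − 7.9 + 3.4) / 6 = 0.9000%
Mean R_m = (7.9 + 8.9 + 3.7 + 10.6 − 6.6 − 0.5) / 6 = 4.0000%
Σ(R_i − R̄_i)(R_m − R̄_m) = 112.4000  ⇒  Cov = 112.4000 / 5 = 22.4800
Σ(R_m − R̄_m)² = 215.4800  ⇒  Var(R_m) = 215.4800 / 5 = 43.0960
β = Cov / Var(R_m) = 22.4800 / 43.0960 = 0.5216

0.522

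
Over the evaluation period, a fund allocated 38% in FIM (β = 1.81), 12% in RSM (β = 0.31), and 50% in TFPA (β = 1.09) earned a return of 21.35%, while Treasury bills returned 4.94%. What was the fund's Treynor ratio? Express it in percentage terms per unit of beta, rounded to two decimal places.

β_P = 0.38×1.81 + 0.12×0.31 + 0.50×1.09 = 1.2700
Treynor = (R_P − R_f) / β_P = (21.35% − 4.94%) / 1.2700 = 16.41% / 1.2700 = 12.92%

12.92%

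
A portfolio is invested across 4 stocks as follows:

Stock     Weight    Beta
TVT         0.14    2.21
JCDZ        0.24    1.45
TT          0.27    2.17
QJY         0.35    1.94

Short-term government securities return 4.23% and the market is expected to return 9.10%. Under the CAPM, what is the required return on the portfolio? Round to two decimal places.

13.59%

β_P = Σ w_i β_i = 0.14×2.21 + 0.24×1.45 + 0.27×2.17 + 0.35×1.94 = 1.9223
MRP = 9.10% − 4.23% = 4.87%
E(R_P) = R_f + β_P × MRP = 4.23% + 1.9223 × 4.87% = 13.59%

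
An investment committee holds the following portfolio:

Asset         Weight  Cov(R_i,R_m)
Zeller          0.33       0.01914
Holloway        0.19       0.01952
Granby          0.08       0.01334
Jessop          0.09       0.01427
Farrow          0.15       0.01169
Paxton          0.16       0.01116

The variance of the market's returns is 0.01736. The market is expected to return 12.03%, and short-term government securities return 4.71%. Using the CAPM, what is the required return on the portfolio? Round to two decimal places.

11.42%

β_Zeller = 0.01914 / 0.01736 = 1.1025
β_Holloway = 0.01952 / 0.01736 = 1.1244
β_Granby = 0.01334 / 0.01736 = 0.7684
β_Jessop = 0.01427 / 0.01736 = 0.8220
β_Farrow = 0.01169 / 0.01736 = 0.6734
β_Paxton = 0.01116 / 0.01736 = 0.6429
β_P = Σ w_i β_i = 0.33×1.1025 + 0.19×1.1244 + 0.08×0.7684 + 0.09×0.8220 + 0.15×0.6734 + 0.16×0.6429 = 0.9168
MRP = 12.03% − 4.71% = 7.32%
E(R_P) = R_f + β_P × MRP = 4.71% + 0.9168 × 7.32% = 11.42%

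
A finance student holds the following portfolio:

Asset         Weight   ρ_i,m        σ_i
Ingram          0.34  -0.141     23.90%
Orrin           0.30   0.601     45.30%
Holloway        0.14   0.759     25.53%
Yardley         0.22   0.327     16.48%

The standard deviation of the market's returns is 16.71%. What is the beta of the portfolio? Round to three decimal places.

β_Ingram = -0.141 × 23.90% / 16.71% = -0.2017
β_Orrin = 0.601 × 45.30% / 16.71% = 1.6293
β_Holloway = 0.759 × 25.53% / 16.71% = 1.1596
β_Yardley = 0.327 × 16.48% / 16.71% = 0.3225
β_P = Σ w_i β_i = 0.34×-0.2017 + 0.30×1.6293 + 0.14×1.1596 + 0.22×0.3225 = 0.6535

0.654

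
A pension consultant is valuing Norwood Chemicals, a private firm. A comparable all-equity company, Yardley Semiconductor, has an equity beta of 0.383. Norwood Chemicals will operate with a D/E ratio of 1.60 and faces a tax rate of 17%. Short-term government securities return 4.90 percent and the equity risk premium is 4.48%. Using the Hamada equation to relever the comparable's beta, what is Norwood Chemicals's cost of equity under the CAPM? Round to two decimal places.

8.89%

β_L = β_U × [1 + (1 − t)(D/E)] = 0.383 × [1 + (1 − 0.17) × 1.60]
    = 0.383 × [1 + 0.83 × 1.60] = 0.383 × 2.3280 = 0.8916
E(R) = R_f + β_L × MRP = 4.90% + 0.8916 × 4.48% = 8.89%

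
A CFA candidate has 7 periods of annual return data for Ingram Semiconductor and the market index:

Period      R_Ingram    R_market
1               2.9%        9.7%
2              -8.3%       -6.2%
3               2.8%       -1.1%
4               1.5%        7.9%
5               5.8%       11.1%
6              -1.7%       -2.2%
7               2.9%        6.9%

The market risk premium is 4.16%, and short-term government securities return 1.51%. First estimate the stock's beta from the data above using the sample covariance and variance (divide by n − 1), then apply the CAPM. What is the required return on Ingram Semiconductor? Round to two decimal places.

3.85%

Mean R_i = (2.9 − 8.3 + 2.8 + 1.5 + 5.8 − 1.7 + 2.9) / 7 = 0.8429%
Mean R_m = (9.7 − 6.2 − 1.1 + 7.9 + 11.1 − 2.2 + 6.9) / 7 = 3.7286%
Σ(R_i − R̄_i)(R_m − R̄_m) = 154.4914  ⇒  Cov = 154.4914 / 6 = 25.7486
Σ(R_m − R̄_m)² = 274.4943  ⇒  Var(R_m) = 274.4943 / 6 = 45.7491
β = Cov / Var(R_m) = 25.7486 / 45.7491 = 0.5628
E(R) = R_f + β × MRP = 1.51% + 0.5628 × 4.16% = 3.85%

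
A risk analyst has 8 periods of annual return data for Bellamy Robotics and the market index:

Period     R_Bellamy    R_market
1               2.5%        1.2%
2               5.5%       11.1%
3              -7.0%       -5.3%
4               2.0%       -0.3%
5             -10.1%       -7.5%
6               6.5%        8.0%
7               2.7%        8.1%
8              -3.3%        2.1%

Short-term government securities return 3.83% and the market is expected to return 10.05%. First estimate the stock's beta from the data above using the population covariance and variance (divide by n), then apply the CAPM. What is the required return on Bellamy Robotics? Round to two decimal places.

Mean R_i = (2.5 + 5.5 − 7.0 + 2.0 − 10.1 + 6.5 + 2.7 − 3.3) / 8 = -0.1500%
Mean R_m = (1.2 + 11.1 − 5.3 − 0.3 − 7.5 + 8.0 + 8.1 + 2.1) / 8 = 2.1750%
Σ(R_i − R̄_i)(R_m − R̄_m) = 245.8500  ⇒  Cov = 245.8500 / 8 = 30.7313
Σ(R_m − R̄_m)² = 305.2550  ⇒  Var(R_m) = 305.2550 / 8 = 38.1569
β = Cov / Var(R_m) = 30.7313 / 38.1569 = 0.8054
MRP = 10.05% − 3.83% = 6.22%
E(R) = R_f + β × MRP = 3.83% + 0.8054 × 6.22% = 8.84%

8.84%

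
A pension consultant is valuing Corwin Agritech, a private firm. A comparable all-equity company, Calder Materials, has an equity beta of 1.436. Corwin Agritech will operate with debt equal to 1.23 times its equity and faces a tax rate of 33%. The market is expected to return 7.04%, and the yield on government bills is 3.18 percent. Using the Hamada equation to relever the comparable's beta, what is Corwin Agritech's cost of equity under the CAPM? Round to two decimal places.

13.29%

β_L = β_U × [1 + (1 − t)(D/E)] = 1.436 × [1 + (1 − 0.33) × 1.23]
    = 1.436 × [1 + 0.67 × 1.23] = 1.436 × 1.8241 = 2.6194
MRP = 7.04% − 3.18% = 3.86%
E(R) = R_f + β_L × MRP = 3.18% + 2.6194 × 3.86% = 13.29%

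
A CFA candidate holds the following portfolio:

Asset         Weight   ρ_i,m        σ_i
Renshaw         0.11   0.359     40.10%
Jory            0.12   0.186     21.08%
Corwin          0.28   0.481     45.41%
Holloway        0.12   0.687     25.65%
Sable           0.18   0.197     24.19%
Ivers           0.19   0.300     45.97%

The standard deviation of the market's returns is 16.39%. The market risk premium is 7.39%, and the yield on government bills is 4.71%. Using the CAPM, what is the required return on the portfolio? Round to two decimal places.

β_Renshaw = 0.359 × 40.10% / 16.39% = 0.8783
β_Jory = 0.186 × 21.08% / 16.39% = 0.2392
β_Corwin = 0.481 × 45.41% / 16.39% = 1.3327
β_Holloway = 0.687 × 25.65% / 16.39% = 1.0751
β_Sable = 0.197 × 24.19% / 16.39% = 0.2908
β_Ivers = 0.300 × 45.97% / 16.39% = 0.8414
β_P = Σ w_i β_i = 0.11×0.8783 + 0.12×0.2392 + 0.28×1.3327 + 0.12×1.0751 + 0.18×0.2908 + 0.19×0.8414 = 0.8397
E(R_P) = R_f + β_P × MRP = 4.71% + 0.8397 × 7.39% = 10.92%

10.92%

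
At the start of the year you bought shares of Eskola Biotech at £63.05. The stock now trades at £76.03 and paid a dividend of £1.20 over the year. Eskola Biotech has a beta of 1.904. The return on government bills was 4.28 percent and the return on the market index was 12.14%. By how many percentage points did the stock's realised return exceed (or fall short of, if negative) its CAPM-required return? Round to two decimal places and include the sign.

Realised HPR = (P1 + D1 − P0) / P0 = (76.03 + 1.20 − 63.05) / 63.05 = 14.18 / 63.05 = 22.4901%
MRP = 12.14% − 4.28% = 7.86%
CAPM required = R_f + β·MRP = 4.28% + 1.904 × 7.86% = 19.24544%
α = realised − required = 22.4901% − 19.24544% = +3.24%

+3.24%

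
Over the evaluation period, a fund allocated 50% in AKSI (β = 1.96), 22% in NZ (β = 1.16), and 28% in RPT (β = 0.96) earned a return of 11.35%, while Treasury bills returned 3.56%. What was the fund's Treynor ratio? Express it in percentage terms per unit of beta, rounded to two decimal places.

5.18%

β_P = 0.50×1.96 + 0.22×1.16 + 0.28×0.96 = 1.5040
Treynor = (R_P − R_f) / β_P = (11.35% − 3.56%) / 1.5040 = 7.79% / 1.5040 = 5.18%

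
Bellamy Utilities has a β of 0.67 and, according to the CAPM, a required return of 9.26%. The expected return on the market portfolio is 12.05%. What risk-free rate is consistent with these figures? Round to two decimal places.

3.60%

E(R) = R_f + β(E(R_m) − R_f) = R_f(1 − β) + β·E(R_m)
9.26% = R_f × (1 − 0.67) + 0.67 × 12.05%
9.26% = R_f × 0.33 + 8.0735%
R_f = (9.26% − 8.0735%) / 0.33 = 3.60%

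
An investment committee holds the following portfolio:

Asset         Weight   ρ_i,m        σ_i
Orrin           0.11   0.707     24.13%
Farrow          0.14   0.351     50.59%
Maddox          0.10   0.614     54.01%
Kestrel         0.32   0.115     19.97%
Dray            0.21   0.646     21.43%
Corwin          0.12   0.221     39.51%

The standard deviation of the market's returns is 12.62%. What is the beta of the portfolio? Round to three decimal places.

β_Orrin = 0.707 × 24.13% / 12.62% = 1.3518
β_Farrow = 0.351 × 50.59% / 12.62% = 1.4071
β_Maddox = 0.614 × 54.01% / 12.62% = 2.6277
β_Kestrel = 0.115 × 19.97% / 12.62% = 0.1820
β_Dray = 0.646 × 21.43% / 12.62% = 1.0970
β_Corwin = 0.221 × 39.51% / 12.62% = 0.6919
β_P = Σ w_i β_i = 0.11×1.3518 + 0.14×1.4071 + 0.10×2.6277 + 0.32×0.1820 + 0.21×1.0970 + 0.12×0.6919 = 0.9801

0.980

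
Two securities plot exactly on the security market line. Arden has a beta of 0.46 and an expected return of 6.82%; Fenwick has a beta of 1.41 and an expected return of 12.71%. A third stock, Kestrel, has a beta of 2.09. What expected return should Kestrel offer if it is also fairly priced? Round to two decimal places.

MRP (SML slope) = (12.71% − 6.82%) / (1.41 − 0.46) = 5.89% / 0.95 = 6.2000%
R_f (intercept) = 6.82% − 0.46 × 6.2000% = 3.9680%
E(R_Kestrel) = R_f + β × MRP = 3.9680% + 2.09 × 6.2000% = 16.93%

16.93%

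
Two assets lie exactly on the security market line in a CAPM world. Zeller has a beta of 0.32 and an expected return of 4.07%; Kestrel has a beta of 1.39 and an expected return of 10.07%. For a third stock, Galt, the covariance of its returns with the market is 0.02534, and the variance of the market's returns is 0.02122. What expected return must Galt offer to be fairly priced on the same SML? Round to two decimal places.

8.97%

MRP = (10.07% − 4.07%) / (1.39 − 0.32) = 5.6075%
R_f = 4.07% − 0.32 × 5.6075% = 2.2756%
β_Galt = Cov / Var(R_m) = 0.02534 / 0.02122 = 1.1942
E(R_Galt) = R_f + β × MRP = 2.2756% + 1.1942 × 5.6075% = 8.97%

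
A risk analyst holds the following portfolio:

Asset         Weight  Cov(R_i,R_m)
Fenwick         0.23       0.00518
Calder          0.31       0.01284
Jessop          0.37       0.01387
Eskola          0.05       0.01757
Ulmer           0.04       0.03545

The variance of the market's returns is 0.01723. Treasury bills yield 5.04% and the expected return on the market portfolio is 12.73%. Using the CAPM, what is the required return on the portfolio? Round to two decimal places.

β_Fenwick = 0.00518 / 0.01723 = 0.3006
β_Calder = 0.01284 / 0.01723 = 0.7452
β_Jessop = 0.01387 / 0.01723 = 0.8050
β_Eskola = 0.01757 / 0.01723 = 1.0197
β_Ulmer = 0.03545 / 0.01723 = 2.0575
β_P = Σ w_i β_i = 0.23×0.3006 + 0.31×0.7452 + 0.37×0.8050 + 0.05×1.0197 + 0.04×2.0575 = 0.7313
MRP = 12.73% − 5.04% = 7.69%
E(R_P) = R_f + β_P × MRP = 5.04% + 0.7313 × 7.69% = 10.66%

10.66%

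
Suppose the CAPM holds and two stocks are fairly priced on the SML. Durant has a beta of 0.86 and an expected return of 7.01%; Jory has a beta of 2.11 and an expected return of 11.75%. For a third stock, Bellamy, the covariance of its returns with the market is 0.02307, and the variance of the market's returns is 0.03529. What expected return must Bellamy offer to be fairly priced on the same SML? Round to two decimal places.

6.23%

MRP = (11.75% − 7.01%) / (2.11 − 0.86) = 3.7920%
R_f = 7.01% − 0.86 × 3.7920% = 3.7489%
β_Bellamy = Cov / Var(R_m) = 0.02307 / 0.03529 = 0.6537
E(R_Bellamy) = R_f + β × MRP = 3.7489% + 0.6537 × 3.7920% = 6.23%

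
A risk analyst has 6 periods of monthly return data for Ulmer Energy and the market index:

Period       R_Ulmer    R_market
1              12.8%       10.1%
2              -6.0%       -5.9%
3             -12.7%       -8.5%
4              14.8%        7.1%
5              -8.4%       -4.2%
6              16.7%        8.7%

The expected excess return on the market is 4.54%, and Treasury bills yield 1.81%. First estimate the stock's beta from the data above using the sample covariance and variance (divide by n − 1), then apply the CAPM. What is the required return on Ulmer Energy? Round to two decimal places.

Mean R_i = (12.8 − 6.0 − 12.7 + 14.8 − 8.4 + 16.7) / 6 = 2.8667%
Mean R_m = (10.1 − 5.9 − 8.5 + 7.1 − 4.2 + 8.7) / 6 = 1.2167%
Σ(R_i − R̄_i)(R_m − R̄_m) = 537.3533  ⇒  Cov = 537.3533 / 5 = 107.4707
Σ(R_m − R̄_m)² = 343.9283  ⇒  Var(R_m) = 343.9283 / 5 = 68.7857
β = Cov / Var(R_m) = 107.4707 / 68.7857 = 1.5624
E(R) = R_f + β × MRP = 1.81% + 1.5624 × 4.54% = 8.90%

8.90%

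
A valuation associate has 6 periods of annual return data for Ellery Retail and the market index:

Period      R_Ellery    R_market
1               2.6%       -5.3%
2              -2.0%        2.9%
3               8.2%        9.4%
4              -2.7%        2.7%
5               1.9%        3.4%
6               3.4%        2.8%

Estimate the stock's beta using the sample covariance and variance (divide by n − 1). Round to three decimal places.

0.329

Mean R_i = (2.6 − 2.0 + 8.2 − 2.7 + 1.9 + 3.4) / 6 = 1.9000%
Mean R_m = (-5.3 + 2.9 + 9.4 + 2.7 + 3.4 + 2.8) / 6 = 2.6500%
Σ(R_i − R̄_i)(R_m − R̄_m) = 35.9800  ⇒  Cov = 35.9800 / 5 = 7.1960
Σ(R_m − R̄_m)² = 109.4150  ⇒  Var(R_m) = 109.4150 / 5 = 21.8830
β = Cov / Var(R_m) = 7.1960 / 21.8830 = 0.3288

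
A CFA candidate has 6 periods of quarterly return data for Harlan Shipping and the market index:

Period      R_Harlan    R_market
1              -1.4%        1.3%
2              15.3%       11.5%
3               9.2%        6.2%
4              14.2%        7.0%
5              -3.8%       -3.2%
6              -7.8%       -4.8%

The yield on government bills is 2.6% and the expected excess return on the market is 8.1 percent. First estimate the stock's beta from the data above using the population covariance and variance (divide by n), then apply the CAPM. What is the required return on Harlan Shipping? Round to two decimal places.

Mean R_i = (-1.4 + 15.3 + 9.2 + 14.2 − 3.8 − 7.8) / 6 = 4.2833%
Mean R_m = (1.3 + 11.5 + 6.2 + 7.0 − 3.2 − 4.8) / 6 = 3.0000%
Σ(R_i − R̄_i)(R_m − R̄_m) = 303.0700  ⇒  Cov = 303.0700 / 6 = 50.5117
Σ(R_m − R̄_m)² = 200.6600  ⇒  Var(R_m) = 200.6600 / 6 = 33.4433
β = Cov / Var(R_m) = 50.5117 / 33.4433 = 1.5104
E(R) = R_f + β × MRP = 2.6% + 1.5104 × 8.1% = 14.83%

14.83%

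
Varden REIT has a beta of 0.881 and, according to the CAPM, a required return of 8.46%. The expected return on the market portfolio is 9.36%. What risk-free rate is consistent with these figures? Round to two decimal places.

E(R) = R_f + β(E(R_m) − R_f) = R_f(1 − β) + β·E(R_m)
8.46% = R_f × (1 − 0.881) + 0.881 × 9.36%
8.46% = R_f × 0.119 + 8.24616%
R_f = (8.46% − 8.24616%) / 0.119 = 1.80%

1.80%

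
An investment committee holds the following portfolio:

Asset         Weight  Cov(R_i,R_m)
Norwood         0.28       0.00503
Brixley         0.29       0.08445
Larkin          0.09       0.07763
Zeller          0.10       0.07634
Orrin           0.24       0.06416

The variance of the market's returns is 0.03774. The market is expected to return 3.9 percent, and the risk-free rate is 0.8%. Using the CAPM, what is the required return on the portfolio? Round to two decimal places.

β_Norwood = 0.00503 / 0.03774 = 0.1333
β_Brixley = 0.08445 / 0.03774 = 2.2377
β_Larkin = 0.07763 / 0.03774 = 2.0570
β_Zeller = 0.07634 / 0.03774 = 2.0228
β_Orrin = 0.06416 / 0.03774 = 1.7001
β_P = Σ w_i β_i = 0.28×0.1333 + 0.29×2.2377 + 0.09×2.0570 + 0.10×2.0228 + 0.24×1.7001 = 1.4817
MRP = 3.9% − 0.8% = 3.10%
E(R_P) = R_f + β_P × MRP = 0.8% + 1.4817 × 3.1% = 5.39%

5.39%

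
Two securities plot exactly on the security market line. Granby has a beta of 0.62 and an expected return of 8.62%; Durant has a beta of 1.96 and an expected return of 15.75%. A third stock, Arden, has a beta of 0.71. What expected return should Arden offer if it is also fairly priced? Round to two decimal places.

9.10%

MRP (SML slope) = (15.75% − 8.62%) / (1.96 − 0.62) = 7.13% / 1.34 = 5.3209%
R_f (intercept) = 8.62% − 0.62 × 5.3209% = 5.3210%
E(R_Arden) = R_f + β × MRP = 5.3210% + 0.71 × 5.3209% = 9.10%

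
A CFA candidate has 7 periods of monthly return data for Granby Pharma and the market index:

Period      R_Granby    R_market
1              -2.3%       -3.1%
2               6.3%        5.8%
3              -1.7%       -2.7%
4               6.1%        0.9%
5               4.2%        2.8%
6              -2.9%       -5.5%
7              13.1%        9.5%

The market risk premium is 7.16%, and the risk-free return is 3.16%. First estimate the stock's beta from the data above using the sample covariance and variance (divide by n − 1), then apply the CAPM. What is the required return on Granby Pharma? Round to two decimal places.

10.72%

Mean R_i = (-2.3 + 6.3 − 1.7 + 6.1 + 4.2 − 2.9 + 13.1) / 7 = 3.2571%
Mean R_m = (-3.1 + 5.8 − 2.7 + 0.9 + 2.8 − 5.5 + 9.5) / 7 = 1.1000%
Σ(R_i − R̄_i)(R_m − R̄_m) = 180.8300  ⇒  Cov = 180.8300 / 6 = 30.1383
Σ(R_m − R̄_m)² = 171.2200  ⇒  Var(R_m) = 171.2200 / 6 = 28.5367
β = Cov / Var(R_m) = 30.1383 / 28.5367 = 1.0561
E(R) = R_f + β × MRP = 3.16% + 1.0561 × 7.16% = 10.72%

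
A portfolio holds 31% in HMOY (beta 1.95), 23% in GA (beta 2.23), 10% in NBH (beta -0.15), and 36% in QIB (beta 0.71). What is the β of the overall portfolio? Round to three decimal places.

β_P = Σ w_i β_i = 0.31×1.95 + 0.23×2.23 + 0.10×-0.15 + 0.36×0.71 = 1.3580

1.358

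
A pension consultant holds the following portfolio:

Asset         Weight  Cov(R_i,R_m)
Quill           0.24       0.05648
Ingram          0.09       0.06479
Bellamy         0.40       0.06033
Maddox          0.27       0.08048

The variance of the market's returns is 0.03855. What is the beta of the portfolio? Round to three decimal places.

β_Quill = 0.05648 / 0.03855 = 1.4651
β_Ingram = 0.06479 / 0.03855 = 1.6807
β_Bellamy = 0.06033 / 0.03855 = 1.5650
β_Maddox = 0.08048 / 0.03855 = 2.0877
β_P = Σ w_i β_i = 0.24×1.4651 + 0.09×1.6807 + 0.40×1.5650 + 0.27×2.0877 = 1.6926

1.693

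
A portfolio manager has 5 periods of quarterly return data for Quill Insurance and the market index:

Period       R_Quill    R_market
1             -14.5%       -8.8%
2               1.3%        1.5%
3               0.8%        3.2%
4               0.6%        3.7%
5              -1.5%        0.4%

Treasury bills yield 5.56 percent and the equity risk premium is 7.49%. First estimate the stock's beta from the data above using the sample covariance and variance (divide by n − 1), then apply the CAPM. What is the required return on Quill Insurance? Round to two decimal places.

Mean R_i = (-14.5 + 1.3 + 0.8 + 0.6 − 1.5) / 5 = -2.6600%
Mean R_m = (-8.8 + 1.5 + 3.2 + 3.7 + 0.4) / 5 = 0.0000%
Σ(R_i − R̄_i)(R_m − R̄_m) = 133.7300  ⇒  Cov = 133.7300 / 4 = 33.4325
Σ(R_m − R̄_m)² = 103.7800  ⇒  Var(R_m) = 103.7800 / 4 = 25.9450
β = Cov / Var(R_m) = 33.4325 / 25.9450 = 1.2886
E(R) = R_f + β × MRP = 5.56% + 1.2886 × 7.49% = 15.21%

15.21%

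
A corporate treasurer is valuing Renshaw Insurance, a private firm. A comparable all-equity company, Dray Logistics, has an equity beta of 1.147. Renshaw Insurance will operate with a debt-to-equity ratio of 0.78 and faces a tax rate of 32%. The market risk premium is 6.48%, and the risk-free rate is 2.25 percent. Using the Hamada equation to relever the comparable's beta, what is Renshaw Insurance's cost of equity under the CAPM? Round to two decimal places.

β_L = β_U × [1 + (1 − t)(D/E)] = 1.147 × [1 + (1 − 0.32) × 0.78]
    = 1.147 × [1 + 0.68 × 0.78] = 1.147 × 1.5304 = 1.7554
E(R) = R_f + β_L × MRP = 2.25% + 1.7554 × 6.48% = 13.62%

13.62%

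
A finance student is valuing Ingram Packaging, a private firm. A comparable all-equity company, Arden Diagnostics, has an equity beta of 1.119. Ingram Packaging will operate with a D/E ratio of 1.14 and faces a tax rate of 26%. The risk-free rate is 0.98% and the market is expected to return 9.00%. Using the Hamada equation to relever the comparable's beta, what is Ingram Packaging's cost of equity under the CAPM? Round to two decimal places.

17.53%

β_L = β_U × [1 + (1 − t)(D/E)] = 1.119 × [1 + (1 − 0.26) × 1.14]
    = 1.119 × [1 + 0.74 × 1.14] = 1.119 × 1.8436 = 2.0630
MRP = 9.00% − 0.98% = 8.02%
E(R) = R_f + β_L × MRP = 0.98% + 2.0630 × 8.02% = 17.53%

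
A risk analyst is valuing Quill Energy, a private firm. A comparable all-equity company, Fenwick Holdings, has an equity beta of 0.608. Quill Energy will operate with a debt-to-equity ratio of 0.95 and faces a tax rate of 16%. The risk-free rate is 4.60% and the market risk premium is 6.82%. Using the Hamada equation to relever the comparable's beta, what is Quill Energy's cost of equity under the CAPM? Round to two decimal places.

12.06%

β_L = β_U × [1 + (1 − t)(D/E)] = 0.608 × [1 + (1 − 0.16) × 0.95]
    = 0.608 × [1 + 0.84 × 0.95] = 0.608 × 1.7980 = 1.0932
E(R) = R_f + β_L × MRP = 4.60% + 1.0932 × 6.82% = 12.06%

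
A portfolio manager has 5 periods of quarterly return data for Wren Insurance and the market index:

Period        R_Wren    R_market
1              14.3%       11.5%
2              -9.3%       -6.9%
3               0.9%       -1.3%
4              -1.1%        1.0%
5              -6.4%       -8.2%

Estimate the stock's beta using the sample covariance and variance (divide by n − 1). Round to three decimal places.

1.125

Mean R_i = (14.3 − 9.3 + 0.9 − 1.1 − 6.4) / 5 = -0.3200%
Mean R_m = (11.5 − 6.9 − 1.3 + 1.0 − 8.2) / 5 = -0.7800%
Σ(R_i − R̄_i)(R_m − R̄_m) = 277.5820  ⇒  Cov = 277.5820 / 4 = 69.3955
Σ(R_m − R̄_m)² = 246.7480  ⇒  Var(R_m) = 246.7480 / 4 = 61.6870
β = Cov / Var(R_m) = 69.3955 / 61.6870 = 1.1250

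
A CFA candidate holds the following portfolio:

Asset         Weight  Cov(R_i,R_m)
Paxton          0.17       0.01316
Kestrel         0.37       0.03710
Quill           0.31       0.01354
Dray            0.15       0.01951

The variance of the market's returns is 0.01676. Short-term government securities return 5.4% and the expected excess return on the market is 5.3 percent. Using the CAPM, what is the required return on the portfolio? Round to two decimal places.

β_Paxton = 0.01316 / 0.01676 = 0.7852
β_Kestrel = 0.03710 / 0.01676 = 2.2136
β_Quill = 0.01354 / 0.01676 = 0.8079
β_Dray = 0.01951 / 0.01676 = 1.1641
β_P = Σ w_i β_i = 0.17×0.7852 + 0.37×2.2136 + 0.31×0.8079 + 0.15×1.1641 = 1.3776
E(R_P) = R_f + β_P × MRP = 5.4% + 1.3776 × 5.3% = 12.70%

12.70%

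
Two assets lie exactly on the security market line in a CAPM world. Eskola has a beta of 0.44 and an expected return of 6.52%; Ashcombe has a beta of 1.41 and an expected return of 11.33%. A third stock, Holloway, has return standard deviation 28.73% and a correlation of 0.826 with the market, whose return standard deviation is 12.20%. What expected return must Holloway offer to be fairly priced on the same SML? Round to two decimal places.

MRP = (11.33% − 6.52%) / (1.41 − 0.44) = 4.9588%
R_f = 6.52% − 0.44 × 4.9588% = 4.3381%
β_Holloway = ρ·σ_i/σ_m = 0.826 × 28.73 / 12.20 = 1.9452
E(R_Holloway) = R_f + β × MRP = 4.3381% + 1.9452 × 4.9588% = 13.98%

13.98%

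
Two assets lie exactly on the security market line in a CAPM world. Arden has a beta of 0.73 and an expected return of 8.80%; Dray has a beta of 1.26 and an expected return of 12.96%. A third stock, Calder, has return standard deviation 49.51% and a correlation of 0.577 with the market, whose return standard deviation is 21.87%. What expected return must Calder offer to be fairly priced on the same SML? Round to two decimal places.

13.32%

MRP = (12.96% − 8.80%) / (1.26 − 0.73) = 7.8491%
R_f = 8.80% − 0.73 × 7.8491% = 3.0702%
β_Calder = ρ·σ_i/σ_m = 0.577 × 49.51 / 21.87 = 1.3062
E(R_Calder) = R_f + β × MRP = 3.0702% + 1.3062 × 7.8491% = 13.32%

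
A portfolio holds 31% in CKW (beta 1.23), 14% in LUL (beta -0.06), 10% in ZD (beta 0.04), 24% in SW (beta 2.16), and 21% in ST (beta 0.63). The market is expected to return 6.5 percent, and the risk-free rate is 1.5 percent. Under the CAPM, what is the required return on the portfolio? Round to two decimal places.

6.64%

β_P = Σ w_i β_i = 0.31×1.23 + 0.14×-0.06 + 0.10×0.04 + 0.24×2.16 + 0.21×0.63 = 1.0276
MRP = 6.5% − 1.5% = 5.00%
E(R_P) = R_f + β_P × MRP = 1.5% + 1.0276 × 5.0% = 6.64%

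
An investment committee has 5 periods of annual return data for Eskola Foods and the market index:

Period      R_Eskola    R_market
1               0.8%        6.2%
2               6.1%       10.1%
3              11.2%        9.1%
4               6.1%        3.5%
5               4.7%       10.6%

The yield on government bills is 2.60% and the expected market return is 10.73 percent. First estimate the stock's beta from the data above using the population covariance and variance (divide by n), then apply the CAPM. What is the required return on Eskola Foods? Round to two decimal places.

5.18%

Mean R_i = (0.8 + 6.1 + 11.2 + 6.1 + 4.7) / 5 = 5.7800%
Mean R_m = (6.2 + 10.1 + 9.1 + 3.5 + 10.6) / 5 = 7.9000%
Σ(R_i − R̄_i)(R_m − R̄_m) = 11.3500  ⇒  Cov = 11.3500 / 5 = 2.2700
Σ(R_m − R̄_m)² = 35.8200  ⇒  Var(R_m) = 35.8200 / 5 = 7.1640
β = Cov / Var(R_m) = 2.2700 / 7.1640 = 0.3169
MRP = 10.73% − 2.60% = 8.13%
E(R) = R_f + β × MRP = 2.60% + 0.3169 × 8.13% = 5.18%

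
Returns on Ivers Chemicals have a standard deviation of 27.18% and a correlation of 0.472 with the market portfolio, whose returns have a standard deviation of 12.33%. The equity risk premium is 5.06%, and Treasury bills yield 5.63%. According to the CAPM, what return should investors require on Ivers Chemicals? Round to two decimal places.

10.89%

β = ρ × σ_i / σ_m = 0.472 × 27.18% / 12.33% = 1.0405
E(R) = 5.63% + 1.0405 × 5.06% = 10.89%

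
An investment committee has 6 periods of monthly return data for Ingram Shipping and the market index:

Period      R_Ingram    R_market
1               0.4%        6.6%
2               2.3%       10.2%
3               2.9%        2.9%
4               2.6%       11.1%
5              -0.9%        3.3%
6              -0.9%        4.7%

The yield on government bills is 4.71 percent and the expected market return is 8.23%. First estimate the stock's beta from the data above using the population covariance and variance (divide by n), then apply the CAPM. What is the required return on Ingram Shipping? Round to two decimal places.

Mean R_i = (0.4 + 2.3 + 2.9 + 2.6 − 0.9 − 0.9) / 6 = 1.0667%
Mean R_m = (6.6 + 10.2 + 2.9 + 11.1 + 3.3 + 4.7) / 6 = 6.4667%
Σ(R_i − R̄_i)(R_m − R̄_m) = 14.7833  ⇒  Cov = 14.7833 / 6 = 2.4639
Σ(R_m − R̄_m)² = 61.2933  ⇒  Var(R_m) = 61.2933 / 6 = 10.2156
β = Cov / Var(R_m) = 2.4639 / 10.2156 = 0.2412
MRP = 8.23% − 4.71% = 3.52%
E(R) = R_f + β × MRP = 4.71% + 0.2412 × 3.52% = 5.56%

5.56%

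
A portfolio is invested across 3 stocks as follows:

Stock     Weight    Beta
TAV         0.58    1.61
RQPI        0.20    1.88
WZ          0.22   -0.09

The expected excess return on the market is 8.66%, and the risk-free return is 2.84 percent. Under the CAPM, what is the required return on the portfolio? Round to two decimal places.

β_P = Σ w_i β_i = 0.58×1.61 + 0.20×1.88 + 0.22×-0.09 = 1.2900
E(R_P) = R_f + β_P × MRP = 2.84% + 1.2900 × 8.66% = 14.01%

14.01%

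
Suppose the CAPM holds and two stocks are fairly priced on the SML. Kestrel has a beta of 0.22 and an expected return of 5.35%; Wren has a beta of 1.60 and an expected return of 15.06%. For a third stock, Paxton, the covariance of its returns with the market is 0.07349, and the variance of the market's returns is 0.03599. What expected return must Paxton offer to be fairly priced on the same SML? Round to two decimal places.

MRP = (15.06% − 5.35%) / (1.60 − 0.22) = 7.0362%
R_f = 5.35% − 0.22 × 7.0362% = 3.8020%
β_Paxton = Cov / Var(R_m) = 0.07349 / 0.03599 = 2.0420
E(R_Paxton) = R_f + β × MRP = 3.8020% + 2.0420 × 7.0362% = 18.17%

18.17%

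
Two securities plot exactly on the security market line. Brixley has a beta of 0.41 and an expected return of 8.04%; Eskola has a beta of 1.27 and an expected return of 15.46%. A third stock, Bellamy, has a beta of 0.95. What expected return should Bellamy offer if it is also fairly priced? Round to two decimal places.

MRP (SML slope) = (15.46% − 8.04%) / (1.27 − 0.41) = 7.42% / 0.86 = 8.6279%
R_f (intercept) = 8.04% − 0.41 × 8.6279% = 4.5026%
E(R_Bellamy) = R_f + β × MRP = 4.5026% + 0.95 × 8.6279% = 12.70%

12.70%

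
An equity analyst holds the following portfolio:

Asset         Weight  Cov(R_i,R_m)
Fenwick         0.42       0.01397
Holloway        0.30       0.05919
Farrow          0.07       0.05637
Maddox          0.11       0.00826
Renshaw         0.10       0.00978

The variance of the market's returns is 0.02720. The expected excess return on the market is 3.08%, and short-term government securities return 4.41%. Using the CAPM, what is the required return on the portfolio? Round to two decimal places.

7.75%

β_Fenwick = 0.01397 / 0.02720 = 0.5136
β_Holloway = 0.05919 / 0.02720 = 2.1761
β_Farrow = 0.05637 / 0.02720 = 2.0724
β_Maddox = 0.00826 / 0.02720 = 0.3037
β_Renshaw = 0.00978 / 0.02720 = 0.3596
β_P = Σ w_i β_i = 0.42×0.5136 + 0.30×2.1761 + 0.07×2.0724 + 0.11×0.3037 + 0.10×0.3596 = 1.0830
E(R_P) = R_f + β_P × MRP = 4.41% + 1.0830 × 3.08% = 7.75%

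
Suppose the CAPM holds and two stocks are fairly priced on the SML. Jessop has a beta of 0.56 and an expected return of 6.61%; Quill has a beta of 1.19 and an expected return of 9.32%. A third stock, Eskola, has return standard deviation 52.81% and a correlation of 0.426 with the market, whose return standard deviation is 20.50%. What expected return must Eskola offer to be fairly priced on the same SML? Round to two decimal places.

MRP = (9.32% − 6.61%) / (1.19 − 0.56) = 4.3016%
R_f = 6.61% − 0.56 × 4.3016% = 4.2011%
β_Eskola = ρ·σ_i/σ_m = 0.426 × 52.81 / 20.50 = 1.0974
E(R_Eskola) = R_f + β × MRP = 4.2011% + 1.0974 × 4.3016% = 8.92%

8.92%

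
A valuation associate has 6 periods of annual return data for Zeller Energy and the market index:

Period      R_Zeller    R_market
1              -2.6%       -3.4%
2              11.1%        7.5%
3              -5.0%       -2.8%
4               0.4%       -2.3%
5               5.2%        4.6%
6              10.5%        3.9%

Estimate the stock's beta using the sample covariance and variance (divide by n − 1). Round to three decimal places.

Mean R_i = (-2.6 + 11.1 − 5.0 + 0.4 + 5.2 + 10.5) / 6 = 3.2667%
Mean R_m = (-3.4 + 7.5 − 2.8 − 2.3 + 4.6 + 3.9) / 6 = 1.2500%
Σ(R_i − R̄_i)(R_m − R̄_m) = 145.5400  ⇒  Cov = 145.5400 / 5 = 29.1080
Σ(R_m − R̄_m)² = 107.9350  ⇒  Var(R_m) = 107.9350 / 5 = 21.5870
β = Cov / Var(R_m) = 29.1080 / 21.5870 = 1.3484

1.348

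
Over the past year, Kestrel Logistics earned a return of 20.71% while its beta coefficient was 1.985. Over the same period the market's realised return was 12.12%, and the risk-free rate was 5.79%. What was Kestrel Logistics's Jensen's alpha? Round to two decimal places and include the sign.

Market excess return = 12.12% − 5.79% = 6.33%
CAPM benchmark = R_f + β(R_m − R_f) = 5.79% + 1.985 × 6.33% = 18.35505%
α = actual − benchmark = 20.71% − 18.35505% = +2.35%

+2.35%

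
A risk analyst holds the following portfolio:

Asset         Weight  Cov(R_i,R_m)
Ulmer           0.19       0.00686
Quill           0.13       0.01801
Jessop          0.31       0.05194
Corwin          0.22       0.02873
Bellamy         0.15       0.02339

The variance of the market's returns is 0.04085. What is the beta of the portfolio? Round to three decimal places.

β_Ulmer = 0.00686 / 0.04085 = 0.1679
β_Quill = 0.01801 / 0.04085 = 0.4409
β_Jessop = 0.05194 / 0.04085 = 1.2715
β_Corwin = 0.02873 / 0.04085 = 0.7033
β_Bellamy = 0.02339 / 0.04085 = 0.5726
β_P = Σ w_i β_i = 0.19×0.1679 + 0.13×0.4409 + 0.31×1.2715 + 0.22×0.7033 + 0.15×0.5726 = 0.7240

0.724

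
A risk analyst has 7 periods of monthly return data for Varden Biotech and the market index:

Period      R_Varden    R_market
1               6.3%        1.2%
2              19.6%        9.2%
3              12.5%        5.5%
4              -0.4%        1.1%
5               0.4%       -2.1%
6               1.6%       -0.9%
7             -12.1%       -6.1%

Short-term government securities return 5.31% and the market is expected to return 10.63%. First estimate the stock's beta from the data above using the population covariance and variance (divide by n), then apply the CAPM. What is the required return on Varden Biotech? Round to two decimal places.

15.74%

Mean R_i = (6.3 + 19.6 + 12.5 − 0.4 + 0.4 + 1.6 − 12.1) / 7 = 3.9857%
Mean R_m = (1.2 + 9.2 + 5.5 + 1.1 − 2.1 − 0.9 − 6.1) / 7 = 1.1286%
Σ(R_i − R̄_i)(R_m − R̄_m) = 296.2329  ⇒  Cov = 296.2329 / 7 = 42.3190
Σ(R_m − R̄_m)² = 151.0543  ⇒  Var(R_m) = 151.0543 / 7 = 21.5792
β = Cov / Var(R_m) = 42.3190 / 21.5792 = 1.9611
MRP = 10.63% − 5.31% = 5.32%
E(R) = R_f + β × MRP = 5.31% + 1.9611 × 5.32% = 15.74%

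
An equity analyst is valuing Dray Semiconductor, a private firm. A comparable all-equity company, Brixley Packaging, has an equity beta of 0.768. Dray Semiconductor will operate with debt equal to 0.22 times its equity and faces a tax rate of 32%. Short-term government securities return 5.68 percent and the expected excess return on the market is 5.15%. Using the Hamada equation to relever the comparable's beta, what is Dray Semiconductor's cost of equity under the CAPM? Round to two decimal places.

10.23%

β_L = β_U × [1 + (1 − t)(D/E)] = 0.768 × [1 + (1 − 0.32) × 0.22]
    = 0.768 × [1 + 0.68 × 0.22] = 0.768 × 1.1496 = 0.8829
E(R) = R_f + β_L × MRP = 5.68% + 0.8829 × 5.15% = 10.23%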